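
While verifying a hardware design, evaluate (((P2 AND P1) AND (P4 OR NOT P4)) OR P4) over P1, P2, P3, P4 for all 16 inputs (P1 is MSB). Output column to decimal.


Formula: (((P2 AND P1) AND (P4 OR NOT P4)) OR P4) over P1, P2, P3, P4 (16 rows)
Evaluate each row (bits = P1,P2,P3,P4, MSB first):
  row 0 [0000]: (((0 AND 0) AND (0 OR NOT 0)) OR 0) -> 0
  row 1 [0001]: (((0 AND 0) AND (1 OR NOT 1)) OR 1) -> 1
  row 2 [0010]: (((0 AND 0) AND (0 OR NOT 0)) OR 0) -> 0
  row 3 [0011]: (((0 AND 0) AND (1 OR NOT 1)) OR 1) -> 1
  row 4 [0100]: (((1 AND 0) AND (0 OR NOT 0)) OR 0) -> 0
  row 5 [0101]: (((1 AND 0) AND (1 OR NOT 1)) OR 1) -> 1
  row 6 [0110]: (((1 AND 0) AND (0 OR NOT 0)) OR 0) -> 0
  row 7 [0111]: (((1 AND 0) AND (1 OR NOT 1)) OR 1) -> 1
  row 8 [1000]: (((0 AND 1) AND (0 OR NOT 0)) OR 0) -> 0
  row 9 [1001]: (((0 AND 1) AND (1 OR NOT 1)) OR 1) -> 1
  row 10 [1010]: (((0 AND 1) AND (0 OR NOT 0)) OR 0) -> 0
  row 11 [1011]: (((0 AND 1) AND (1 OR NOT 1)) OR 1) -> 1
  row 12 [1100]: (((1 AND 1) AND (0 OR NOT 0)) OR 0) -> 1
  row 13 [1101]: (((1 AND 1) AND (1 OR NOT 1)) OR 1) -> 1
  row 14 [1110]: (((1 AND 1) AND (0 OR NOT 0)) OR 0) -> 1
  row 15 [1111]: (((1 AND 1) AND (1 OR NOT 1)) OR 1) -> 1
Full result column, 4 rows per line (P1,P2 fixed per line; P3,P4 runs 00..11 left to right):
  rows 0-3 [P1,P2=00]: 0101  = hex 5
  rows 4-7 [P1,P2=01]: 0101  = hex 5
  rows 8-11 [P1,P2=10]: 0101  = hex 5
  rows 12-15 [P1,P2=11]: 1111  = hex F
Output column (row 0 .. row 15) = 0101010101011111
Output column grouped in 4s = 0101 0101 0101 1111 = 0x555F
Convert to decimal digit by digit (value = value*16 + digit):
  5 -> 5
  5*16 + 5 = 85
  85*16 + 5 = 1365
  1365*16 + 15 (F) = 21855
Decimal = 21855

21855


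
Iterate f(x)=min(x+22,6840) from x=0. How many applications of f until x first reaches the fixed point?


Step 1: x=0, cap=6840, increment=22
Step 2: x grows by 22 each step until capped at 6840; fixed point is x=6840
Step 3: iterations = ceil(6840/22) = 311

311


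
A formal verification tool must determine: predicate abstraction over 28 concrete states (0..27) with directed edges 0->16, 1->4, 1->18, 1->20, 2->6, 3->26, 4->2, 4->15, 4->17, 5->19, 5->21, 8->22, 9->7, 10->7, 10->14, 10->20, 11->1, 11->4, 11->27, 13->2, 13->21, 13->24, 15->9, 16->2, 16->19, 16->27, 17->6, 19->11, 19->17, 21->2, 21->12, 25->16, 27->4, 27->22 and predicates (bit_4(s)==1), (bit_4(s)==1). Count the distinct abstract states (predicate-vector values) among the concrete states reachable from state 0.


BFS from 0:
Concrete reachable: {0, 1, 2, 4, 6, 7, 9, 11, 15, 16, 17, 18, 19, 20, 22, 27}
Abstract via predicates (bit_4(s)==1), (bit_4(s)==1):
  (0,0) <- {0, 1, 2, 4, 6, 7, 9, 11, 15}
  (1,1) <- {16, 17, 18, 19, 20, 22, 27}
Distinct abstract states = 2

2


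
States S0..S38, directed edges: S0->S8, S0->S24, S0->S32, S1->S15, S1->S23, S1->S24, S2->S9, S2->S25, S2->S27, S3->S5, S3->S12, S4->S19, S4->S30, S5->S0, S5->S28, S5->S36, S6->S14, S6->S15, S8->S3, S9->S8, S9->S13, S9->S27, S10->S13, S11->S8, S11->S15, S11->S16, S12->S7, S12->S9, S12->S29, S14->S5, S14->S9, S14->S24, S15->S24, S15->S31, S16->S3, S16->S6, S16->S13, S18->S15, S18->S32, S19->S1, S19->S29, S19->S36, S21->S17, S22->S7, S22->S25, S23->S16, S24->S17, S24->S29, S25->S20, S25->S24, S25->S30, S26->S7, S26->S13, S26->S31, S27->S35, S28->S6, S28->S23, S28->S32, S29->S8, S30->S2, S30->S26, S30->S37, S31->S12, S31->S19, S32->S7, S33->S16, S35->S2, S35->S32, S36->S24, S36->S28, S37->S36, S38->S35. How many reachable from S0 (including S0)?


BFS from S0:
  layer 0: {S0}
  layer 1: {S8, S24, S32}
  layer 2: {S3, S7, S17, S29}
  layer 3: {S5, S12}
  layer 4: {S9, S28, S36}
  layer 5: {S6, S13, S23, S27}
  layer 6: {S14, S15, S16, S35}
  layer 7: {S2, S31}
  layer 8: {S19, S25}
  layer 9: {S1, S20, S30}
  layer 10: {S26, S37}
Reachable set: {S0, S1, S2, S3, S5, S6, S7, S8, S9, S12, S13, S14, S15, S16, S17, S19, S20, S23, S24, S25, S26, S27, S28, S29, S30, S31, S32, S35, S36, S37}
Count = 30

30


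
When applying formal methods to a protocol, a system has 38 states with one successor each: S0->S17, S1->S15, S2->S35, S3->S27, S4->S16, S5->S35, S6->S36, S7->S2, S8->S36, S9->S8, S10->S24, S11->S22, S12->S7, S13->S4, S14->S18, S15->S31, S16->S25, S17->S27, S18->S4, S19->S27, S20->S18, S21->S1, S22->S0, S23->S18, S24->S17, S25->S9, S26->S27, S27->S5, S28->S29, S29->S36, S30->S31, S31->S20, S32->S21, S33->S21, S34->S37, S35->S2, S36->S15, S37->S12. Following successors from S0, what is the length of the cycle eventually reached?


Trace from S0 until a state repeats:
  S0 -> S17 -> S27 -> S5 -> S35 -> S2 -> S35
S35 first seen at step 4, revisited at step 6.
Cycle length = 6 - 4 = 2

2


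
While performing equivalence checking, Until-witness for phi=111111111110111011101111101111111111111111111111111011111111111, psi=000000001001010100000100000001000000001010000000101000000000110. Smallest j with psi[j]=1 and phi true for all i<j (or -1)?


(phi U psi) at 0: need smallest j with psi[j]=1 and phi[i]=1 for all i in [0,j).
Scan from step 0:
  step 0: phi=1, psi=0 -> continue
  step 1: phi=1, psi=0 -> continue
  step 2: phi=1, psi=0 -> continue
  step 3: phi=1, psi=0 -> continue
  step 8: psi=1 and phi held for [0,8) -> witness found
Witness step = 8

8


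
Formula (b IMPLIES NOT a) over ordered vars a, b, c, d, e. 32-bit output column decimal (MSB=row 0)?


Formula: (b IMPLIES NOT a) over a, b, c, d, e (32 rows)
Evaluate each row (bits = a,b,c,d,e, MSB first):
  row 0 [00000]: (0 IMPLIES NOT 0) -> 1
  row 1 [00001]: (0 IMPLIES NOT 0) -> 1
  row 2 [00010]: (0 IMPLIES NOT 0) -> 1
  row 3 [00011]: (0 IMPLIES NOT 0) -> 1
  row 4 [00100]: (0 IMPLIES NOT 0) -> 1
  row 5 [00101]: (0 IMPLIES NOT 0) -> 1
  row 6 [00110]: (0 IMPLIES NOT 0) -> 1
  row 7 [00111]: (0 IMPLIES NOT 0) -> 1
  row 8 [01000]: (1 IMPLIES NOT 0) -> 1
  row 9 [01001]: (1 IMPLIES NOT 0) -> 1
  row 10 [01010]: (1 IMPLIES NOT 0) -> 1
  row 11 [01011]: (1 IMPLIES NOT 0) -> 1
  row 12 [01100]: (1 IMPLIES NOT 0) -> 1
  row 13 [01101]: (1 IMPLIES NOT 0) -> 1
  row 14 [01110]: (1 IMPLIES NOT 0) -> 1
  row 15 [01111]: (1 IMPLIES NOT 0) -> 1
  row 16 [10000]: (0 IMPLIES NOT 1) -> 1
  row 17 [10001]: (0 IMPLIES NOT 1) -> 1
  row 18 [10010]: (0 IMPLIES NOT 1) -> 1
  row 19 [10011]: (0 IMPLIES NOT 1) -> 1
  row 20 [10100]: (0 IMPLIES NOT 1) -> 1
  row 21 [10101]: (0 IMPLIES NOT 1) -> 1
  row 22 [10110]: (0 IMPLIES NOT 1) -> 1
  row 23 [10111]: (0 IMPLIES NOT 1) -> 1
  row 24 [11000]: (1 IMPLIES NOT 1) -> 0
  row 25 [11001]: (1 IMPLIES NOT 1) -> 0
  row 26 [11010]: (1 IMPLIES NOT 1) -> 0
  row 27 [11011]: (1 IMPLIES NOT 1) -> 0
  row 28 [11100]: (1 IMPLIES NOT 1) -> 0
  row 29 [11101]: (1 IMPLIES NOT 1) -> 0
  row 30 [11110]: (1 IMPLIES NOT 1) -> 0
  row 31 [11111]: (1 IMPLIES NOT 1) -> 0
Full result column, 4 rows per line (a,b,c fixed per line; d,e runs 00..11 left to right):
  rows 0-3 [a,b,c=000]: 1111  = hex F
  rows 4-7 [a,b,c=001]: 1111  = hex F
  rows 8-11 [a,b,c=010]: 1111  = hex F
  rows 12-15 [a,b,c=011]: 1111  = hex F
  rows 16-19 [a,b,c=100]: 1111  = hex F
  rows 20-23 [a,b,c=101]: 1111  = hex F
  rows 24-27 [a,b,c=110]: 0000  = hex 0
  rows 28-31 [a,b,c=111]: 0000  = hex 0
Output column (row 0 .. row 31) = 11111111111111111111111100000000
Output column grouped in 4s = 1111 1111 1111 1111 1111 1111 0000 0000 = 0xFFFFFF00
Convert to decimal digit by digit (value = value*16 + digit):
  F -> 15
  15*16 + 15 (F) = 255
  255*16 + 15 (F) = 4095
  4095*16 + 15 (F) = 65535
  65535*16 + 15 (F) = 1048575
  1048575*16 + 15 (F) = 16777215
  16777215*16 + 0 = 268435440
  268435440*16 + 0 = 4294967040
Decimal = 4294967040

4294967040


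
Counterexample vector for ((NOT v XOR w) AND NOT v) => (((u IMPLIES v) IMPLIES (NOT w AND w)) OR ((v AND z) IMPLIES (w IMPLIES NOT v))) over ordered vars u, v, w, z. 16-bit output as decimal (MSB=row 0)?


F1 = ((NOT v XOR w) AND NOT v)
F2 = (((u IMPLIES v) IMPLIES (NOT w AND w)) OR ((v AND z) IMPLIES (w IMPLIES NOT v)))
Counterexample to F1=>F2 is where F1=1 and F2=0.
Evaluate each row (bits = u,v,w,z, MSB first):
  row 0 [0000]: F1=1 F2=1 -> F1&~F2 -> 0
  row 1 [0001]: F1=1 F2=1 -> F1&~F2 -> 0
  row 2 [0010]: F1=0 F2=1 -> F1&~F2 -> 0
  row 3 [0011]: F1=0 F2=1 -> F1&~F2 -> 0
  row 4 [0100]: F1=0 F2=1 -> F1&~F2 -> 0
  row 5 [0101]: F1=0 F2=1 -> F1&~F2 -> 0
  row 6 [0110]: F1=0 F2=1 -> F1&~F2 -> 0
  row 7 [0111]: F1=0 F2=0 -> F1&~F2 -> 0
  row 8 [1000]: F1=1 F2=1 -> F1&~F2 -> 0
  row 9 [1001]: F1=1 F2=1 -> F1&~F2 -> 0
  row 10 [1010]: F1=0 F2=1 -> F1&~F2 -> 0
  row 11 [1011]: F1=0 F2=1 -> F1&~F2 -> 0
  row 12 [1100]: F1=0 F2=1 -> F1&~F2 -> 0
  row 13 [1101]: F1=0 F2=1 -> F1&~F2 -> 0
  row 14 [1110]: F1=0 F2=1 -> F1&~F2 -> 0
  row 15 [1111]: F1=0 F2=0 -> F1&~F2 -> 0
Full result column, 4 rows per line (u,v fixed per line; w,z runs 00..11 left to right):
  rows 0-3 [u,v=00]: 0000  = hex 0
  rows 4-7 [u,v=01]: 0000  = hex 0
  rows 8-11 [u,v=10]: 0000  = hex 0
  rows 12-15 [u,v=11]: 0000  = hex 0
Counterexample vector (row 0 .. row 15) = 0000000000000000
Output column grouped in 4s = 0000 0000 0000 0000 = 0x0000
Convert to decimal digit by digit (value = value*16 + digit):
  0 -> 0
  0*16 + 0 = 0
  0*16 + 0 = 0
  0*16 + 0 = 0
Decimal = 0

0


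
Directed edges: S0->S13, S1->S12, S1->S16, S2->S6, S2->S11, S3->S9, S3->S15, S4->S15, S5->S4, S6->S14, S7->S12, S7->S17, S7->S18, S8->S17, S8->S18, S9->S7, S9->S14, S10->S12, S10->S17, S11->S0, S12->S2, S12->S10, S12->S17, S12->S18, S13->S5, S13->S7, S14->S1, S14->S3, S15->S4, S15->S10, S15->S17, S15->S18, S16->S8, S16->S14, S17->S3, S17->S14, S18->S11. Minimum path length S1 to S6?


BFS layer-by-layer from S1:
  dist 0: {S1}
  dist 1: {S12, S16}
  dist 2: {S2, S8, S10, S14, S17, S18}
  dist 3: {S3, S6, S11}
  -> S6 reached at distance 3
Shortest path length = 3

3


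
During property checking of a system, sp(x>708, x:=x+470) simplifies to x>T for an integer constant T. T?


Formula: sp(P, x:=E) = exists old_x. (x = E[old_x/x]) AND P[old_x/x] (old_x is the value of x before the assignment; eliminate old_x by solving x = E[old_x/x] for old_x)
Step 1: Precondition P: x>708, i.e. old_x > 708
Step 2: Assignment gives x = old_x + 470, so old_x = x - 470
Step 3: Substitute into P: x - 470 > 708
Step 4: Simplify: x > 708+470 = 1178

1178


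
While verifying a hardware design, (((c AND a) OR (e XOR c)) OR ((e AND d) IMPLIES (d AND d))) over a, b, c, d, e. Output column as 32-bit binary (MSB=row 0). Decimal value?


Formula: (((c AND a) OR (e XOR c)) OR ((e AND d) IMPLIES (d AND d))) over a, b, c, d, e (32 rows)
Evaluate each row (bits = a,b,c,d,e, MSB first):
  row 0 [00000]: (((0 AND 0) OR (0 XOR 0)) OR ((0 AND 0) IMPLIES (0 AND 0))) -> 1
  row 1 [00001]: (((0 AND 0) OR (1 XOR 0)) OR ((1 AND 0) IMPLIES (0 AND 0))) -> 1
  row 2 [00010]: (((0 AND 0) OR (0 XOR 0)) OR ((0 AND 1) IMPLIES (1 AND 1))) -> 1
  row 3 [00011]: (((0 AND 0) OR (1 XOR 0)) OR ((1 AND 1) IMPLIES (1 AND 1))) -> 1
  row 4 [00100]: (((1 AND 0) OR (0 XOR 1)) OR ((0 AND 0) IMPLIES (0 AND 0))) -> 1
  row 5 [00101]: (((1 AND 0) OR (1 XOR 1)) OR ((1 AND 0) IMPLIES (0 AND 0))) -> 1
  row 6 [00110]: (((1 AND 0) OR (0 XOR 1)) OR ((0 AND 1) IMPLIES (1 AND 1))) -> 1
  row 7 [00111]: (((1 AND 0) OR (1 XOR 1)) OR ((1 AND 1) IMPLIES (1 AND 1))) -> 1
  row 8 [01000]: (((0 AND 0) OR (0 XOR 0)) OR ((0 AND 0) IMPLIES (0 AND 0))) -> 1
  row 9 [01001]: (((0 AND 0) OR (1 XOR 0)) OR ((1 AND 0) IMPLIES (0 AND 0))) -> 1
  row 10 [01010]: (((0 AND 0) OR (0 XOR 0)) OR ((0 AND 1) IMPLIES (1 AND 1))) -> 1
  row 11 [01011]: (((0 AND 0) OR (1 XOR 0)) OR ((1 AND 1) IMPLIES (1 AND 1))) -> 1
  row 12 [01100]: (((1 AND 0) OR (0 XOR 1)) OR ((0 AND 0) IMPLIES (0 AND 0))) -> 1
  row 13 [01101]: (((1 AND 0) OR (1 XOR 1)) OR ((1 AND 0) IMPLIES (0 AND 0))) -> 1
  row 14 [01110]: (((1 AND 0) OR (0 XOR 1)) OR ((0 AND 1) IMPLIES (1 AND 1))) -> 1
  row 15 [01111]: (((1 AND 0) OR (1 XOR 1)) OR ((1 AND 1) IMPLIES (1 AND 1))) -> 1
  row 16 [10000]: (((0 AND 1) OR (0 XOR 0)) OR ((0 AND 0) IMPLIES (0 AND 0))) -> 1
  row 17 [10001]: (((0 AND 1) OR (1 XOR 0)) OR ((1 AND 0) IMPLIES (0 AND 0))) -> 1
  row 18 [10010]: (((0 AND 1) OR (0 XOR 0)) OR ((0 AND 1) IMPLIES (1 AND 1))) -> 1
  row 19 [10011]: (((0 AND 1) OR (1 XOR 0)) OR ((1 AND 1) IMPLIES (1 AND 1))) -> 1
  row 20 [10100]: (((1 AND 1) OR (0 XOR 1)) OR ((0 AND 0) IMPLIES (0 AND 0))) -> 1
  row 21 [10101]: (((1 AND 1) OR (1 XOR 1)) OR ((1 AND 0) IMPLIES (0 AND 0))) -> 1
  row 22 [10110]: (((1 AND 1) OR (0 XOR 1)) OR ((0 AND 1) IMPLIES (1 AND 1))) -> 1
  row 23 [10111]: (((1 AND 1) OR (1 XOR 1)) OR ((1 AND 1) IMPLIES (1 AND 1))) -> 1
  row 24 [11000]: (((0 AND 1) OR (0 XOR 0)) OR ((0 AND 0) IMPLIES (0 AND 0))) -> 1
  row 25 [11001]: (((0 AND 1) OR (1 XOR 0)) OR ((1 AND 0) IMPLIES (0 AND 0))) -> 1
  row 26 [11010]: (((0 AND 1) OR (0 XOR 0)) OR ((0 AND 1) IMPLIES (1 AND 1))) -> 1
  row 27 [11011]: (((0 AND 1) OR (1 XOR 0)) OR ((1 AND 1) IMPLIES (1 AND 1))) -> 1
  row 28 [11100]: (((1 AND 1) OR (0 XOR 1)) OR ((0 AND 0) IMPLIES (0 AND 0))) -> 1
  row 29 [11101]: (((1 AND 1) OR (1 XOR 1)) OR ((1 AND 0) IMPLIES (0 AND 0))) -> 1
  row 30 [11110]: (((1 AND 1) OR (0 XOR 1)) OR ((0 AND 1) IMPLIES (1 AND 1))) -> 1
  row 31 [11111]: (((1 AND 1) OR (1 XOR 1)) OR ((1 AND 1) IMPLIES (1 AND 1))) -> 1
Full result column, 4 rows per line (a,b,c fixed per line; d,e runs 00..11 left to right):
  rows 0-3 [a,b,c=000]: 1111  = hex F
  rows 4-7 [a,b,c=001]: 1111  = hex F
  rows 8-11 [a,b,c=010]: 1111  = hex F
  rows 12-15 [a,b,c=011]: 1111  = hex F
  rows 16-19 [a,b,c=100]: 1111  = hex F
  rows 20-23 [a,b,c=101]: 1111  = hex F
  rows 24-27 [a,b,c=110]: 1111  = hex F
  rows 28-31 [a,b,c=111]: 1111  = hex F
Output column (row 0 .. row 31) = 11111111111111111111111111111111
Output column grouped in 4s = 1111 1111 1111 1111 1111 1111 1111 1111 = 0xFFFFFFFF
Convert to decimal digit by digit (value = value*16 + digit):
  F -> 15
  15*16 + 15 (F) = 255
  255*16 + 15 (F) = 4095
  4095*16 + 15 (F) = 65535
  65535*16 + 15 (F) = 1048575
  1048575*16 + 15 (F) = 16777215
  16777215*16 + 15 (F) = 268435455
  268435455*16 + 15 (F) = 4294967295
Decimal = 4294967295

4294967295


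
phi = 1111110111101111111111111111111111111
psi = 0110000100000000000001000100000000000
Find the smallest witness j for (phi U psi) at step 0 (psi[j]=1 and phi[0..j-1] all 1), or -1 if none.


(phi U psi) at 0: need smallest j with psi[j]=1 and phi[i]=1 for all i in [0,j).
Scan from step 0:
  step 0: phi=1, psi=0 -> continue
  step 1: psi=1 and phi held for [0,1) -> witness found
Witness step = 1

1


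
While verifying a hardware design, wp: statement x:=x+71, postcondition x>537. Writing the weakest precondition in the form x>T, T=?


Formula: wp(x:=E, P) = P[E/x] (substitute E for x in postcondition)
Step 1: Postcondition: x>537
Step 2: Substitute x+71 for x: x+71>537
Step 3: Solve for x: x > 537-71 = 466

466


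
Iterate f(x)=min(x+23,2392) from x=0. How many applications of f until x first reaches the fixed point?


Step 1: x=0, cap=2392, increment=23
Step 2: x grows by 23 each step until capped at 2392; fixed point is x=2392
Step 3: iterations = ceil(2392/23) = 104

104


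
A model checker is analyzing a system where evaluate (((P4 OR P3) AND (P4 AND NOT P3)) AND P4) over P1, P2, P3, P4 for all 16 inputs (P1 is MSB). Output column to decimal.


Formula: (((P4 OR P3) AND (P4 AND NOT P3)) AND P4) over P1, P2, P3, P4 (16 rows)
Evaluate each row (bits = P1,P2,P3,P4, MSB first):
  row 0 [0000]: (((0 OR 0) AND (0 AND NOT 0)) AND 0) -> 0
  row 1 [0001]: (((1 OR 0) AND (1 AND NOT 0)) AND 1) -> 1
  row 2 [0010]: (((0 OR 1) AND (0 AND NOT 1)) AND 0) -> 0
  row 3 [0011]: (((1 OR 1) AND (1 AND NOT 1)) AND 1) -> 0
  row 4 [0100]: (((0 OR 0) AND (0 AND NOT 0)) AND 0) -> 0
  row 5 [0101]: (((1 OR 0) AND (1 AND NOT 0)) AND 1) -> 1
  row 6 [0110]: (((0 OR 1) AND (0 AND NOT 1)) AND 0) -> 0
  row 7 [0111]: (((1 OR 1) AND (1 AND NOT 1)) AND 1) -> 0
  row 8 [1000]: (((0 OR 0) AND (0 AND NOT 0)) AND 0) -> 0
  row 9 [1001]: (((1 OR 0) AND (1 AND NOT 0)) AND 1) -> 1
  row 10 [1010]: (((0 OR 1) AND (0 AND NOT 1)) AND 0) -> 0
  row 11 [1011]: (((1 OR 1) AND (1 AND NOT 1)) AND 1) -> 0
  row 12 [1100]: (((0 OR 0) AND (0 AND NOT 0)) AND 0) -> 0
  row 13 [1101]: (((1 OR 0) AND (1 AND NOT 0)) AND 1) -> 1
  row 14 [1110]: (((0 OR 1) AND (0 AND NOT 1)) AND 0) -> 0
  row 15 [1111]: (((1 OR 1) AND (1 AND NOT 1)) AND 1) -> 0
Full result column, 4 rows per line (P1,P2 fixed per line; P3,P4 runs 00..11 left to right):
  rows 0-3 [P1,P2=00]: 0100  = hex 4
  rows 4-7 [P1,P2=01]: 0100  = hex 4
  rows 8-11 [P1,P2=10]: 0100  = hex 4
  rows 12-15 [P1,P2=11]: 0100  = hex 4
Output column (row 0 .. row 15) = 0100010001000100
Output column grouped in 4s = 0100 0100 0100 0100 = 0x4444
Convert to decimal digit by digit (value = value*16 + digit):
  4 -> 4
  4*16 + 4 = 68
  68*16 + 4 = 1092
  1092*16 + 4 = 17476
Decimal = 17476

17476


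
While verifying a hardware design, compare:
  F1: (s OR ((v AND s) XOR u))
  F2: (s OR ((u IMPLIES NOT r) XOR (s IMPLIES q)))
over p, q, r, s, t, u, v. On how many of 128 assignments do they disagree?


F1 = (s OR ((v AND s) XOR u))
F2 = (s OR ((u IMPLIES NOT r) XOR (s IMPLIES q)))
Evaluate both on each of 128 rows (bits = p,q,r,s,t,u,v):
  row 0 [0000000]: F1=0 F2=0 -> 0
  row 1 [0000001]: F1=0 F2=0 -> 0
  row 2 [0000010]: F1=1 F2=0 (differ) -> 1
  row 3 [0000011]: F1=1 F2=0 (differ) -> 1
  row 4 [0000100]: F1=0 F2=0 -> 0
  (every remaining row is evaluated the same way; all 128 results are listed next)
Full result column, 8 rows per line (p,q,r,s fixed per line; t,u,v runs 000..111 left to right):
  rows 0-7 [p,q,r,s=0000]: 00110011  (ones: 4)
  rows 8-15 [p,q,r,s=0001]: 00000000  (ones: 0)
  rows 16-23 [p,q,r,s=0010]: 00000000  (ones: 0)
  rows 24-31 [p,q,r,s=0011]: 00000000  (ones: 0)
  rows 32-39 [p,q,r,s=0100]: 00110011  (ones: 4)
  rows 40-47 [p,q,r,s=0101]: 00000000  (ones: 0)
  rows 48-55 [p,q,r,s=0110]: 00000000  (ones: 0)
  rows 56-63 [p,q,r,s=0111]: 00000000  (ones: 0)
  rows 64-71 [p,q,r,s=1000]: 00110011  (ones: 4)
  rows 72-79 [p,q,r,s=1001]: 00000000  (ones: 0)
  rows 80-87 [p,q,r,s=1010]: 00000000  (ones: 0)
  rows 88-95 [p,q,r,s=1011]: 00000000  (ones: 0)
  rows 96-103 [p,q,r,s=1100]: 00110011  (ones: 4)
  rows 104-111 [p,q,r,s=1101]: 00000000  (ones: 0)
  rows 112-119 [p,q,r,s=1110]: 00000000  (ones: 0)
  rows 120-127 [p,q,r,s=1111]: 00000000  (ones: 0)
Disagreements = 4+0+0+0+4+0+0+0+4+0+0+0+4+0+0+0 = 16

16


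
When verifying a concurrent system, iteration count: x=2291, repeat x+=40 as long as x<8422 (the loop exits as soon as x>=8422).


Step 1: x goes from 2291 toward 8422 by 40; the body runs while x<8422, so iterations = ceil((bound-start)/step)
Step 2: Distance=6131
Step 3: ceil(6131/40)=154

154


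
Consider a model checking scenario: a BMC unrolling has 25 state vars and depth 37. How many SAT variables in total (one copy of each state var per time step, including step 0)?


BMC unrolls to depth k, creating one copy of each state var for steps 0..k.
Step count = 37 + 1 = 38 (steps 0 through 37)
Vars per step = 25
Total = 25 * 38 = 950

950


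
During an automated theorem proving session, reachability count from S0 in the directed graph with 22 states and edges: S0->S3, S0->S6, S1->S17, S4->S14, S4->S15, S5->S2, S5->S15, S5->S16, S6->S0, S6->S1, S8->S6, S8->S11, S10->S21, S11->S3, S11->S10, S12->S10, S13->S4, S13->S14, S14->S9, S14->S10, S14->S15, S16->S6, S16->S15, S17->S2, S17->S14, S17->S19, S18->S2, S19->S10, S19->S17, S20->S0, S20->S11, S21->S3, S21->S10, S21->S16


BFS from S0:
  layer 0: {S0}
  layer 1: {S3, S6}
  layer 2: {S1}
  layer 3: {S17}
  layer 4: {S2, S14, S19}
  layer 5: {S9, S10, S15}
  layer 6: {S21}
  layer 7: {S16}
Reachable set: {S0, S1, S2, S3, S6, S9, S10, S14, S15, S16, S17, S19, S21}
Count = 13

13


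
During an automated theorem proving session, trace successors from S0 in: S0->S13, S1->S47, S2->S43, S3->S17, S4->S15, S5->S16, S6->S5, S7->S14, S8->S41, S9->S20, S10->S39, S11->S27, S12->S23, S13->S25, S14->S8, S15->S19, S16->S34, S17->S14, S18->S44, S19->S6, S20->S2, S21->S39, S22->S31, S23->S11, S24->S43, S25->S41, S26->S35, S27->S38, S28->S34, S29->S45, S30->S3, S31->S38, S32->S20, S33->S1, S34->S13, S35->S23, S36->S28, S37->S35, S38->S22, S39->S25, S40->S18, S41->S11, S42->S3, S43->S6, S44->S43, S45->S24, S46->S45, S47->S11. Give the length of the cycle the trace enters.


Trace from S0 until a state repeats:
  S0 -> S13 -> S25 -> S41 -> S11 -> S27 -> S38 -> S22 -> S31 -> S38
S38 first seen at step 6, revisited at step 9.
Cycle length = 9 - 6 = 3

3


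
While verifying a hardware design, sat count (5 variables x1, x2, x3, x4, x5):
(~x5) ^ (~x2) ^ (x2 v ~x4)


CNF with 3 clauses over 5 vars (32 assignments).
An assignment satisfies CNF iff every clause has >=1 true literal.
Check each row (bits = x1,x2,x3,x4,x5; clause T/F shown):
  row 0 [00000]: clauses=TTT -> 1
  row 1 [00001]: clauses=FTT -> 0
  row 2 [00010]: clauses=TTF -> 0
  row 3 [00011]: clauses=FTF -> 0
  row 4 [00100]: clauses=TTT -> 1
  row 5 [00101]: clauses=FTT -> 0
  row 6 [00110]: clauses=TTF -> 0
  row 7 [00111]: clauses=FTF -> 0
  row 8 [01000]: clauses=TFT -> 0
  row 9 [01001]: clauses=FFT -> 0
  row 10 [01010]: clauses=TFT -> 0
  row 11 [01011]: clauses=FFT -> 0
  row 12 [01100]: clauses=TFT -> 0
  row 13 [01101]: clauses=FFT -> 0
  row 14 [01110]: clauses=TFT -> 0
  row 15 [01111]: clauses=FFT -> 0
  row 16 [10000]: clauses=TTT -> 1
  row 17 [10001]: clauses=FTT -> 0
  row 18 [10010]: clauses=TTF -> 0
  row 19 [10011]: clauses=FTF -> 0
  row 20 [10100]: clauses=TTT -> 1
  row 21 [10101]: clauses=FTT -> 0
  row 22 [10110]: clauses=TTF -> 0
  row 23 [10111]: clauses=FTF -> 0
  row 24 [11000]: clauses=TFT -> 0
  row 25 [11001]: clauses=FFT -> 0
  row 26 [11010]: clauses=TFT -> 0
  row 27 [11011]: clauses=FFT -> 0
  row 28 [11100]: clauses=TFT -> 0
  row 29 [11101]: clauses=FFT -> 0
  row 30 [11110]: clauses=TFT -> 0
  row 31 [11111]: clauses=FFT -> 0
Full result column, 8 rows per line (x1,x2 fixed per line; x3,x4,x5 runs 000..111 left to right):
  rows 0-7 [x1,x2=00]: 10001000  (ones: 2)
  rows 8-15 [x1,x2=01]: 00000000  (ones: 0)
  rows 16-23 [x1,x2=10]: 10001000  (ones: 2)
  rows 24-31 [x1,x2=11]: 00000000  (ones: 0)
Satisfying assignments = 2+0+2+0 = 4

4


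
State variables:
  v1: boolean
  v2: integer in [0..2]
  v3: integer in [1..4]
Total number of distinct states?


State space = product of domain sizes of all variables.
Domain sizes:
  v1 (boolean): 2
  v2 (integer in [0..2]): 3
  v3 (integer in [1..4]): 4
Product = 2 * 3 * 4 = 24

24


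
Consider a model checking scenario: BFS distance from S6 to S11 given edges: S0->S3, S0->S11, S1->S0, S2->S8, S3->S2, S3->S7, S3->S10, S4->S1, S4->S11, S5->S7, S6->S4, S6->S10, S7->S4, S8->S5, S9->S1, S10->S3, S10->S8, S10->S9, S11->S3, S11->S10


BFS layer-by-layer from S6:
  dist 0: {S6}
  dist 1: {S4, S10}
  dist 2: {S1, S3, S8, S9, S11}
  -> S11 reached at distance 2
Shortest path length = 2

2


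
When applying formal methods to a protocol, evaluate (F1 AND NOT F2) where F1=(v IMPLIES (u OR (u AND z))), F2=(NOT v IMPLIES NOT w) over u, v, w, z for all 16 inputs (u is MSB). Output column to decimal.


F1 = (v IMPLIES (u OR (u AND z)))
F2 = (NOT v IMPLIES NOT w)
Counterexample to F1=>F2 is where F1=1 and F2=0.
Evaluate each row (bits = u,v,w,z, MSB first):
  row 0 [0000]: F1=1 F2=1 -> F1&~F2 -> 0
  row 1 [0001]: F1=1 F2=1 -> F1&~F2 -> 0
  row 2 [0010]: F1=1 F2=0 -> F1&~F2 -> 1
  row 3 [0011]: F1=1 F2=0 -> F1&~F2 -> 1
  row 4 [0100]: F1=0 F2=1 -> F1&~F2 -> 0
  row 5 [0101]: F1=0 F2=1 -> F1&~F2 -> 0
  row 6 [0110]: F1=0 F2=1 -> F1&~F2 -> 0
  row 7 [0111]: F1=0 F2=1 -> F1&~F2 -> 0
  row 8 [1000]: F1=1 F2=1 -> F1&~F2 -> 0
  row 9 [1001]: F1=1 F2=1 -> F1&~F2 -> 0
  row 10 [1010]: F1=1 F2=0 -> F1&~F2 -> 1
  row 11 [1011]: F1=1 F2=0 -> F1&~F2 -> 1
  row 12 [1100]: F1=1 F2=1 -> F1&~F2 -> 0
  row 13 [1101]: F1=1 F2=1 -> F1&~F2 -> 0
  row 14 [1110]: F1=1 F2=1 -> F1&~F2 -> 0
  row 15 [1111]: F1=1 F2=1 -> F1&~F2 -> 0
Full result column, 4 rows per line (u,v fixed per line; w,z runs 00..11 left to right):
  rows 0-3 [u,v=00]: 0011  = hex 3
  rows 4-7 [u,v=01]: 0000  = hex 0
  rows 8-11 [u,v=10]: 0011  = hex 3
  rows 12-15 [u,v=11]: 0000  = hex 0
Counterexample vector (row 0 .. row 15) = 0011000000110000
Output column grouped in 4s = 0011 0000 0011 0000 = 0x3030
Convert to decimal digit by digit (value = value*16 + digit):
  3 -> 3
  3*16 + 0 = 48
  48*16 + 3 = 771
  771*16 + 0 = 12336
Decimal = 12336

12336


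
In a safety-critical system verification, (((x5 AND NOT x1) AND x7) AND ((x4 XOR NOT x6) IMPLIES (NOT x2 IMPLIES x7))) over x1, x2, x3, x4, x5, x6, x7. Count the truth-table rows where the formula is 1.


Formula: (((x5 AND NOT x1) AND x7) AND ((x4 XOR NOT x6) IMPLIES (NOT x2 IMPLIES x7))) over 7 vars (128 rows)
Evaluate each row (x1, x2, x3, x4, x5, x6, x7 as bits, MSB first):
  row 0 [0000000]: (((0 AND NOT 0) AND 0) AND ((0 XOR NOT 0) IMPLIES (NOT 0 IMPLIES 0))) -> 0
  row 1 [0000001]: (((0 AND NOT 0) AND 1) AND ((0 XOR NOT 0) IMPLIES (NOT 0 IMPLIES 1))) -> 0
  row 2 [0000010]: (((0 AND NOT 0) AND 0) AND ((0 XOR NOT 1) IMPLIES (NOT 0 IMPLIES 0))) -> 0
  row 3 [0000011]: (((0 AND NOT 0) AND 1) AND ((0 XOR NOT 1) IMPLIES (NOT 0 IMPLIES 1))) -> 0
  row 4 [0000100]: (((1 AND NOT 0) AND 0) AND ((0 XOR NOT 0) IMPLIES (NOT 0 IMPLIES 0))) -> 0
  (every remaining row is evaluated the same way; all 128 results are listed next)
Full result column, 8 rows per line (x1,x2,x3,x4 fixed per line; x5,x6,x7 runs 000..111 left to right):
  rows 0-7 [x1,x2,x3,x4=0000]: 00000101  (ones: 2)
  rows 8-15 [x1,x2,x3,x4=0001]: 00000101  (ones: 2)
  rows 16-23 [x1,x2,x3,x4=0010]: 00000101  (ones: 2)
  rows 24-31 [x1,x2,x3,x4=0011]: 00000101  (ones: 2)
  rows 32-39 [x1,x2,x3,x4=0100]: 00000101  (ones: 2)
  rows 40-47 [x1,x2,x3,x4=0101]: 00000101  (ones: 2)
  rows 48-55 [x1,x2,x3,x4=0110]: 00000101  (ones: 2)
  rows 56-63 [x1,x2,x3,x4=0111]: 00000101  (ones: 2)
  rows 64-71 [x1,x2,x3,x4=1000]: 00000000  (ones: 0)
  rows 72-79 [x1,x2,x3,x4=1001]: 00000000  (ones: 0)
  rows 80-87 [x1,x2,x3,x4=1010]: 00000000  (ones: 0)
  rows 88-95 [x1,x2,x3,x4=1011]: 00000000  (ones: 0)
  rows 96-103 [x1,x2,x3,x4=1100]: 00000000  (ones: 0)
  rows 104-111 [x1,x2,x3,x4=1101]: 00000000  (ones: 0)
  rows 112-119 [x1,x2,x3,x4=1110]: 00000000  (ones: 0)
  rows 120-127 [x1,x2,x3,x4=1111]: 00000000  (ones: 0)
Count of 1-rows = 2+2+2+2+2+2+2+2+0+0+0+0+0+0+0+0 = 16

16


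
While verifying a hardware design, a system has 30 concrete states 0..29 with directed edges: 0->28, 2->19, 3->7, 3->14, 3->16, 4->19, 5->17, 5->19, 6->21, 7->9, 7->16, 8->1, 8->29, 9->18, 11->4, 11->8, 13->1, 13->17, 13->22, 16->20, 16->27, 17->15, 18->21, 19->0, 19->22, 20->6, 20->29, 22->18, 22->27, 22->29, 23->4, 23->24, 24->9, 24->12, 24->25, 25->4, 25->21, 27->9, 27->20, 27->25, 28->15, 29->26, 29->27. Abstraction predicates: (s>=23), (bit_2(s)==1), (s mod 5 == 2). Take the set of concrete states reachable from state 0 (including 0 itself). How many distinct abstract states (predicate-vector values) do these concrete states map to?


BFS from 0:
Concrete reachable: {0, 15, 28}
Abstract via predicates (s>=23), (bit_2(s)==1), (s mod 5 == 2):
  (0,0,0) <- {0}
  (0,1,0) <- {15}
  (1,1,0) <- {28}
Distinct abstract states = 3

3


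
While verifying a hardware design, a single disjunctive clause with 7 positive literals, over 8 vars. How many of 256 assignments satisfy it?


Step 1: Total=2^8=256
Step 2: Unsat when all 7 false: 2^1=2
Step 3: Sat=256-2=254

254


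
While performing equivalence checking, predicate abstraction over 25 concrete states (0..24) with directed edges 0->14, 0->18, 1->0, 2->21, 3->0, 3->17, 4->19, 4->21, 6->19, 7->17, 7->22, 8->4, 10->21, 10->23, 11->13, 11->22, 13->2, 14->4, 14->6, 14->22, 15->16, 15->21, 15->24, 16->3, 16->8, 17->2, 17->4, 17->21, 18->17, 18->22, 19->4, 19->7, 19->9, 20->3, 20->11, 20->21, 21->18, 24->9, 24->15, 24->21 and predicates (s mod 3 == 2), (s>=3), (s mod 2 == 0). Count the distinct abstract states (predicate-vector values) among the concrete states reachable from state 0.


BFS from 0:
Concrete reachable: {0, 2, 4, 6, 7, 9, 14, 17, 18, 19, 21, 22}
Abstract via predicates (s mod 3 == 2), (s>=3), (s mod 2 == 0):
  (0,0,1) <- {0}
  (0,1,0) <- {7, 9, 19, 21}
  (0,1,1) <- {4, 6, 18, 22}
  (1,0,1) <- {2}
  (1,1,0) <- {17}
  (1,1,1) <- {14}
Distinct abstract states = 6

6


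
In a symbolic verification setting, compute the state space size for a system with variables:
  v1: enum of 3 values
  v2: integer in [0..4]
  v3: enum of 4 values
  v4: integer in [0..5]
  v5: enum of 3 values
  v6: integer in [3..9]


State space = product of domain sizes of all variables.
Domain sizes:
  v1 (enum of 3 values): 3
  v2 (integer in [0..4]): 5
  v3 (enum of 4 values): 4
  v4 (integer in [0..5]): 6
  v5 (enum of 3 values): 3
  v6 (integer in [3..9]): 7
Product = 3 * 5 * 4 * 6 * 3 * 7 = 7560

7560


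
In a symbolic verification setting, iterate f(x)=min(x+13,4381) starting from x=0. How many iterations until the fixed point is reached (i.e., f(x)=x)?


Step 1: x=0, cap=4381, increment=13
Step 2: x grows by 13 each step until capped at 4381; fixed point is x=4381
Step 3: iterations = ceil(4381/13) = 337

337


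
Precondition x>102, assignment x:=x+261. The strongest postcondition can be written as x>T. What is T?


Formula: sp(P, x:=E) = exists old_x. (x = E[old_x/x]) AND P[old_x/x] (old_x is the value of x before the assignment; eliminate old_x by solving x = E[old_x/x] for old_x)
Step 1: Precondition P: x>102, i.e. old_x > 102
Step 2: Assignment gives x = old_x + 261, so old_x = x - 261
Step 3: Substitute into P: x - 261 > 102
Step 4: Simplify: x > 102+261 = 363

363


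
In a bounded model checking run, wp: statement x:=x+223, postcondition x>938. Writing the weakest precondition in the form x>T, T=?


Formula: wp(x:=E, P) = P[E/x] (substitute E for x in postcondition)
Step 1: Postcondition: x>938
Step 2: Substitute x+223 for x: x+223>938
Step 3: Solve for x: x > 938-223 = 715

715


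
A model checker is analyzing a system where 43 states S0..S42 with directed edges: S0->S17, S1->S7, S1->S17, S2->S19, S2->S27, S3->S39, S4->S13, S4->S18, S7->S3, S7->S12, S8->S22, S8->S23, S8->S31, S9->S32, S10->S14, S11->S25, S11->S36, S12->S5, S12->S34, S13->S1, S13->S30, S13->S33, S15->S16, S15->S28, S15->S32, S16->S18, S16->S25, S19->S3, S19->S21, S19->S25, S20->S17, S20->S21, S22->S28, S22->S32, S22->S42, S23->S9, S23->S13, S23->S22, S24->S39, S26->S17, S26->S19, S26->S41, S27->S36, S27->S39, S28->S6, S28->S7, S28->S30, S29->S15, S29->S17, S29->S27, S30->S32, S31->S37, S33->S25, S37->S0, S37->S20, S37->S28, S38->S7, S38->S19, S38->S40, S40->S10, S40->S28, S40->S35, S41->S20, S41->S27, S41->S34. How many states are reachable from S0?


BFS from S0:
  layer 0: {S0}
  layer 1: {S17}
Reachable set: {S0, S17}
Count = 2

2


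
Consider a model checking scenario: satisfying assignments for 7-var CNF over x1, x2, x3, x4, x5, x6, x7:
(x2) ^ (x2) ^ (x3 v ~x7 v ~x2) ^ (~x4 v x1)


CNF with 4 clauses over 7 vars (128 assignments).
An assignment satisfies CNF iff every clause has >=1 true literal.
Check each row (bits = x1,x2,x3,x4,x5,x6,x7; clause T/F shown):
  row 0 [0000000]: clauses=FFTT -> 0
  row 1 [0000001]: clauses=FFTT -> 0
  row 2 [0000010]: clauses=FFTT -> 0
  row 3 [0000011]: clauses=FFTT -> 0
  row 4 [0000100]: clauses=FFTT -> 0
  (every remaining row is evaluated the same way; all 128 results are listed next)
Full result column, 8 rows per line (x1,x2,x3,x4 fixed per line; x5,x6,x7 runs 000..111 left to right):
  rows 0-7 [x1,x2,x3,x4=0000]: 00000000  (ones: 0)
  rows 8-15 [x1,x2,x3,x4=0001]: 00000000  (ones: 0)
  rows 16-23 [x1,x2,x3,x4=0010]: 00000000  (ones: 0)
  rows 24-31 [x1,x2,x3,x4=0011]: 00000000  (ones: 0)
  rows 32-39 [x1,x2,x3,x4=0100]: 10101010  (ones: 4)
  rows 40-47 [x1,x2,x3,x4=0101]: 00000000  (ones: 0)
  rows 48-55 [x1,x2,x3,x4=0110]: 11111111  (ones: 8)
  rows 56-63 [x1,x2,x3,x4=0111]: 00000000  (ones: 0)
  rows 64-71 [x1,x2,x3,x4=1000]: 00000000  (ones: 0)
  rows 72-79 [x1,x2,x3,x4=1001]: 00000000  (ones: 0)
  rows 80-87 [x1,x2,x3,x4=1010]: 00000000  (ones: 0)
  rows 88-95 [x1,x2,x3,x4=1011]: 00000000  (ones: 0)
  rows 96-103 [x1,x2,x3,x4=1100]: 10101010  (ones: 4)
  rows 104-111 [x1,x2,x3,x4=1101]: 10101010  (ones: 4)
  rows 112-119 [x1,x2,x3,x4=1110]: 11111111  (ones: 8)
  rows 120-127 [x1,x2,x3,x4=1111]: 11111111  (ones: 8)
Satisfying assignments = 0+0+0+0+4+0+8+0+0+0+0+0+4+4+8+8 = 36

36


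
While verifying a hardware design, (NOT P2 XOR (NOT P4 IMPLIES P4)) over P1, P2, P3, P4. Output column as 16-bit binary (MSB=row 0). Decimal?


Formula: (NOT P2 XOR (NOT P4 IMPLIES P4)) over P1, P2, P3, P4 (16 rows)
Evaluate each row (bits = P1,P2,P3,P4, MSB first):
  row 0 [0000]: (NOT 0 XOR (NOT 0 IMPLIES 0)) -> 1
  row 1 [0001]: (NOT 0 XOR (NOT 1 IMPLIES 1)) -> 0
  row 2 [0010]: (NOT 0 XOR (NOT 0 IMPLIES 0)) -> 1
  row 3 [0011]: (NOT 0 XOR (NOT 1 IMPLIES 1)) -> 0
  row 4 [0100]: (NOT 1 XOR (NOT 0 IMPLIES 0)) -> 0
  row 5 [0101]: (NOT 1 XOR (NOT 1 IMPLIES 1)) -> 1
  row 6 [0110]: (NOT 1 XOR (NOT 0 IMPLIES 0)) -> 0
  row 7 [0111]: (NOT 1 XOR (NOT 1 IMPLIES 1)) -> 1
  row 8 [1000]: (NOT 0 XOR (NOT 0 IMPLIES 0)) -> 1
  row 9 [1001]: (NOT 0 XOR (NOT 1 IMPLIES 1)) -> 0
  row 10 [1010]: (NOT 0 XOR (NOT 0 IMPLIES 0)) -> 1
  row 11 [1011]: (NOT 0 XOR (NOT 1 IMPLIES 1)) -> 0
  row 12 [1100]: (NOT 1 XOR (NOT 0 IMPLIES 0)) -> 0
  row 13 [1101]: (NOT 1 XOR (NOT 1 IMPLIES 1)) -> 1
  row 14 [1110]: (NOT 1 XOR (NOT 0 IMPLIES 0)) -> 0
  row 15 [1111]: (NOT 1 XOR (NOT 1 IMPLIES 1)) -> 1
Full result column, 4 rows per line (P1,P2 fixed per line; P3,P4 runs 00..11 left to right):
  rows 0-3 [P1,P2=00]: 1010  = hex A
  rows 4-7 [P1,P2=01]: 0101  = hex 5
  rows 8-11 [P1,P2=10]: 1010  = hex A
  rows 12-15 [P1,P2=11]: 0101  = hex 5
Output column (row 0 .. row 15) = 1010010110100101
Output column grouped in 4s = 1010 0101 1010 0101 = 0xA5A5
Convert to decimal digit by digit (value = value*16 + digit):
  A -> 10
  10*16 + 5 = 165
  165*16 + 10 (A) = 2650
  2650*16 + 5 = 42405
Decimal = 42405

42405


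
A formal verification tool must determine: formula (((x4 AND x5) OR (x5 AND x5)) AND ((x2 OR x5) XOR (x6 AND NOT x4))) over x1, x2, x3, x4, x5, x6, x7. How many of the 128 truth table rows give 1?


Formula: (((x4 AND x5) OR (x5 AND x5)) AND ((x2 OR x5) XOR (x6 AND NOT x4))) over 7 vars (128 rows)
Evaluate each row (x1, x2, x3, x4, x5, x6, x7 as bits, MSB first):
  row 0 [0000000]: (((0 AND 0) OR (0 AND 0)) AND ((0 OR 0) XOR (0 AND NOT 0))) -> 0
  row 1 [0000001]: (((0 AND 0) OR (0 AND 0)) AND ((0 OR 0) XOR (0 AND NOT 0))) -> 0
  row 2 [0000010]: (((0 AND 0) OR (0 AND 0)) AND ((0 OR 0) XOR (1 AND NOT 0))) -> 0
  row 3 [0000011]: (((0 AND 0) OR (0 AND 0)) AND ((0 OR 0) XOR (1 AND NOT 0))) -> 0
  row 4 [0000100]: (((0 AND 1) OR (1 AND 1)) AND ((0 OR 1) XOR (0 AND NOT 0))) -> 1
  (every remaining row is evaluated the same way; all 128 results are listed next)
Full result column, 8 rows per line (x1,x2,x3,x4 fixed per line; x5,x6,x7 runs 000..111 left to right):
  rows 0-7 [x1,x2,x3,x4=0000]: 00001100  (ones: 2)
  rows 8-15 [x1,x2,x3,x4=0001]: 00001111  (ones: 4)
  rows 16-23 [x1,x2,x3,x4=0010]: 00001100  (ones: 2)
  rows 24-31 [x1,x2,x3,x4=0011]: 00001111  (ones: 4)
  rows 32-39 [x1,x2,x3,x4=0100]: 00001100  (ones: 2)
  rows 40-47 [x1,x2,x3,x4=0101]: 00001111  (ones: 4)
  rows 48-55 [x1,x2,x3,x4=0110]: 00001100  (ones: 2)
  rows 56-63 [x1,x2,x3,x4=0111]: 00001111  (ones: 4)
  rows 64-71 [x1,x2,x3,x4=1000]: 00001100  (ones: 2)
  rows 72-79 [x1,x2,x3,x4=1001]: 00001111  (ones: 4)
  rows 80-87 [x1,x2,x3,x4=1010]: 00001100  (ones: 2)
  rows 88-95 [x1,x2,x3,x4=1011]: 00001111  (ones: 4)
  rows 96-103 [x1,x2,x3,x4=1100]: 00001100  (ones: 2)
  rows 104-111 [x1,x2,x3,x4=1101]: 00001111  (ones: 4)
  rows 112-119 [x1,x2,x3,x4=1110]: 00001100  (ones: 2)
  rows 120-127 [x1,x2,x3,x4=1111]: 00001111  (ones: 4)
Count of 1-rows = 2+4+2+4+2+4+2+4+2+4+2+4+2+4+2+4 = 48

48


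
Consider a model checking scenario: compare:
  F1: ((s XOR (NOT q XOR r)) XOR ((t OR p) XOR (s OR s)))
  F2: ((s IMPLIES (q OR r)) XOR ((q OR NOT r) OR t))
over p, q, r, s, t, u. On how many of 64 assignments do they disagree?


F1 = ((s XOR (NOT q XOR r)) XOR ((t OR p) XOR (s OR s)))
F2 = ((s IMPLIES (q OR r)) XOR ((q OR NOT r) OR t))
Evaluate both on each of 64 rows (bits = p,q,r,s,t,u):
  row 0 [000000]: F1=1 F2=0 (differ) -> 1
  row 1 [000001]: F1=1 F2=0 (differ) -> 1
  row 2 [000010]: F1=0 F2=0 -> 0
  row 3 [000011]: F1=0 F2=0 -> 0
  row 4 [000100]: F1=1 F2=1 -> 0
  (every remaining row is evaluated the same way; all 64 results are listed next)
Full result column, 8 rows per line (p,q,r fixed per line; s,t,u runs 000..111 left to right):
  rows 0-7 [p,q,r=000]: 11000011  (ones: 4)
  rows 8-15 [p,q,r=001]: 11111111  (ones: 8)
  rows 16-23 [p,q,r=010]: 00110011  (ones: 4)
  rows 24-31 [p,q,r=011]: 11001100  (ones: 4)
  rows 32-39 [p,q,r=100]: 00001111  (ones: 4)
  rows 40-47 [p,q,r=101]: 00110011  (ones: 4)
  rows 48-55 [p,q,r=110]: 11111111  (ones: 8)
  rows 56-63 [p,q,r=111]: 00000000  (ones: 0)
Disagreements = 4+8+4+4+4+4+8+0 = 36

36


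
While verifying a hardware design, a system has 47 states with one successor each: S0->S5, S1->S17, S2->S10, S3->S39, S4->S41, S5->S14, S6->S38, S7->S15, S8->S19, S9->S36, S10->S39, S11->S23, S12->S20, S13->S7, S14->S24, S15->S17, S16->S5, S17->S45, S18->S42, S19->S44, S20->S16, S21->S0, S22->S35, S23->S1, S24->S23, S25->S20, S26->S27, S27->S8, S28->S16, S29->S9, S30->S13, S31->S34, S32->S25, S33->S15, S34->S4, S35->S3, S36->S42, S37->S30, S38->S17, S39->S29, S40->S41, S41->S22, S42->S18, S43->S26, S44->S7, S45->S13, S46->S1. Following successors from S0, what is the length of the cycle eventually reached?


Trace from S0 until a state repeats:
  S0 -> S5 -> S14 -> S24 -> S23 -> S1 -> S17 -> S45 -> S13 -> S7 -> S15 -> S17
S17 first seen at step 6, revisited at step 11.
Cycle length = 11 - 6 = 5

5


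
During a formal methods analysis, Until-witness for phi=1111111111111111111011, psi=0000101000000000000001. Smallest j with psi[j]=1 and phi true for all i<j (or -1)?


(phi U psi) at 0: need smallest j with psi[j]=1 and phi[i]=1 for all i in [0,j).
Scan from step 0:
  step 0: phi=1, psi=0 -> continue
  step 1: phi=1, psi=0 -> continue
  step 2: phi=1, psi=0 -> continue
  step 3: phi=1, psi=0 -> continue
  step 4: psi=1 and phi held for [0,4) -> witness found
Witness step = 4

4


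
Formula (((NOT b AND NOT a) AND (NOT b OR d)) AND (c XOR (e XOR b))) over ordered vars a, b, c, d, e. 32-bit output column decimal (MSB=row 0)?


Formula: (((NOT b AND NOT a) AND (NOT b OR d)) AND (c XOR (e XOR b))) over a, b, c, d, e (32 rows)
Evaluate each row (bits = a,b,c,d,e, MSB first):
  row 0 [00000]: (((NOT 0 AND NOT 0) AND (NOT 0 OR 0)) AND (0 XOR (0 XOR 0))) -> 0
  row 1 [00001]: (((NOT 0 AND NOT 0) AND (NOT 0 OR 0)) AND (0 XOR (1 XOR 0))) -> 1
  row 2 [00010]: (((NOT 0 AND NOT 0) AND (NOT 0 OR 1)) AND (0 XOR (0 XOR 0))) -> 0
  row 3 [00011]: (((NOT 0 AND NOT 0) AND (NOT 0 OR 1)) AND (0 XOR (1 XOR 0))) -> 1
  row 4 [00100]: (((NOT 0 AND NOT 0) AND (NOT 0 OR 0)) AND (1 XOR (0 XOR 0))) -> 1
  row 5 [00101]: (((NOT 0 AND NOT 0) AND (NOT 0 OR 0)) AND (1 XOR (1 XOR 0))) -> 0
  row 6 [00110]: (((NOT 0 AND NOT 0) AND (NOT 0 OR 1)) AND (1 XOR (0 XOR 0))) -> 1
  row 7 [00111]: (((NOT 0 AND NOT 0) AND (NOT 0 OR 1)) AND (1 XOR (1 XOR 0))) -> 0
  row 8 [01000]: (((NOT 1 AND NOT 0) AND (NOT 1 OR 0)) AND (0 XOR (0 XOR 1))) -> 0
  row 9 [01001]: (((NOT 1 AND NOT 0) AND (NOT 1 OR 0)) AND (0 XOR (1 XOR 1))) -> 0
  row 10 [01010]: (((NOT 1 AND NOT 0) AND (NOT 1 OR 1)) AND (0 XOR (0 XOR 1))) -> 0
  row 11 [01011]: (((NOT 1 AND NOT 0) AND (NOT 1 OR 1)) AND (0 XOR (1 XOR 1))) -> 0
  row 12 [01100]: (((NOT 1 AND NOT 0) AND (NOT 1 OR 0)) AND (1 XOR (0 XOR 1))) -> 0
  row 13 [01101]: (((NOT 1 AND NOT 0) AND (NOT 1 OR 0)) AND (1 XOR (1 XOR 1))) -> 0
  row 14 [01110]: (((NOT 1 AND NOT 0) AND (NOT 1 OR 1)) AND (1 XOR (0 XOR 1))) -> 0
  row 15 [01111]: (((NOT 1 AND NOT 0) AND (NOT 1 OR 1)) AND (1 XOR (1 XOR 1))) -> 0
  row 16 [10000]: (((NOT 0 AND NOT 1) AND (NOT 0 OR 0)) AND (0 XOR (0 XOR 0))) -> 0
  row 17 [10001]: (((NOT 0 AND NOT 1) AND (NOT 0 OR 0)) AND (0 XOR (1 XOR 0))) -> 0
  row 18 [10010]: (((NOT 0 AND NOT 1) AND (NOT 0 OR 1)) AND (0 XOR (0 XOR 0))) -> 0
  row 19 [10011]: (((NOT 0 AND NOT 1) AND (NOT 0 OR 1)) AND (0 XOR (1 XOR 0))) -> 0
  row 20 [10100]: (((NOT 0 AND NOT 1) AND (NOT 0 OR 0)) AND (1 XOR (0 XOR 0))) -> 0
  row 21 [10101]: (((NOT 0 AND NOT 1) AND (NOT 0 OR 0)) AND (1 XOR (1 XOR 0))) -> 0
  row 22 [10110]: (((NOT 0 AND NOT 1) AND (NOT 0 OR 1)) AND (1 XOR (0 XOR 0))) -> 0
  row 23 [10111]: (((NOT 0 AND NOT 1) AND (NOT 0 OR 1)) AND (1 XOR (1 XOR 0))) -> 0
  row 24 [11000]: (((NOT 1 AND NOT 1) AND (NOT 1 OR 0)) AND (0 XOR (0 XOR 1))) -> 0
  row 25 [11001]: (((NOT 1 AND NOT 1) AND (NOT 1 OR 0)) AND (0 XOR (1 XOR 1))) -> 0
  row 26 [11010]: (((NOT 1 AND NOT 1) AND (NOT 1 OR 1)) AND (0 XOR (0 XOR 1))) -> 0
  row 27 [11011]: (((NOT 1 AND NOT 1) AND (NOT 1 OR 1)) AND (0 XOR (1 XOR 1))) -> 0
  row 28 [11100]: (((NOT 1 AND NOT 1) AND (NOT 1 OR 0)) AND (1 XOR (0 XOR 1))) -> 0
  row 29 [11101]: (((NOT 1 AND NOT 1) AND (NOT 1 OR 0)) AND (1 XOR (1 XOR 1))) -> 0
  row 30 [11110]: (((NOT 1 AND NOT 1) AND (NOT 1 OR 1)) AND (1 XOR (0 XOR 1))) -> 0
  row 31 [11111]: (((NOT 1 AND NOT 1) AND (NOT 1 OR 1)) AND (1 XOR (1 XOR 1))) -> 0
Full result column, 4 rows per line (a,b,c fixed per line; d,e runs 00..11 left to right):
  rows 0-3 [a,b,c=000]: 0101  = hex 5
  rows 4-7 [a,b,c=001]: 1010  = hex A
  rows 8-11 [a,b,c=010]: 0000  = hex 0
  rows 12-15 [a,b,c=011]: 0000  = hex 0
  rows 16-19 [a,b,c=100]: 0000  = hex 0
  rows 20-23 [a,b,c=101]: 0000  = hex 0
  rows 24-27 [a,b,c=110]: 0000  = hex 0
  rows 28-31 [a,b,c=111]: 0000  = hex 0
Output column (row 0 .. row 31) = 01011010000000000000000000000000
Output column grouped in 4s = 0101 1010 0000 0000 0000 0000 0000 0000 = 0x5A000000
Convert to decimal digit by digit (value = value*16 + digit):
  5 -> 5
  5*16 + 10 (A) = 90
  90*16 + 0 = 1440
  1440*16 + 0 = 23040
  23040*16 + 0 = 368640
  368640*16 + 0 = 5898240
  5898240*16 + 0 = 94371840
  94371840*16 + 0 = 1509949440
Decimal = 1509949440

1509949440
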